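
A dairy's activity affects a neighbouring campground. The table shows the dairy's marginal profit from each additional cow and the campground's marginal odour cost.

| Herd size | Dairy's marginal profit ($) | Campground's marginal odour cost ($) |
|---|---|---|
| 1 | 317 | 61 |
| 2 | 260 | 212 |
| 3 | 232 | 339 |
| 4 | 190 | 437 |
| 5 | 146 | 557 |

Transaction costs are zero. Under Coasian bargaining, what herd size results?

Bargaining reaches the level where marginal profit last exceeds marginal odour cost.
That holds through level 2 (260 ≥ 212) but not at 3 (232 < 339).

2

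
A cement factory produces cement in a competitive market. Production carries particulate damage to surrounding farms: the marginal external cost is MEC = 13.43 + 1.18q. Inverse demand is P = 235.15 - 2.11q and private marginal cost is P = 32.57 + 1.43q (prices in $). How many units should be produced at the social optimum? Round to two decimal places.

Social marginal cost = private MC + MEC = 46.00 + 2.61q.
Set SMC = demand: 46.00 + 2.61q = 235.15 - 2.11q → q* = 40.0742.

q* = 40.07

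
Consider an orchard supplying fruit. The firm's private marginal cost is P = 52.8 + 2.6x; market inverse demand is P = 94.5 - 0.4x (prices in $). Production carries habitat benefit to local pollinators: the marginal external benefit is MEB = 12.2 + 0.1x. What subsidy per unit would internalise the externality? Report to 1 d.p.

subsidy = $14.1 per unit

Social marginal cost = private MC − MEB = 40.6 + 2.5x.
Set SMC = demand: 40.6 + 2.5x = 94.5 - 0.4x → x* = 18.5862.
The Pigouvian subsidy equals MEB at x*: 12.2 + 0.1×18.5862 = 14.0586.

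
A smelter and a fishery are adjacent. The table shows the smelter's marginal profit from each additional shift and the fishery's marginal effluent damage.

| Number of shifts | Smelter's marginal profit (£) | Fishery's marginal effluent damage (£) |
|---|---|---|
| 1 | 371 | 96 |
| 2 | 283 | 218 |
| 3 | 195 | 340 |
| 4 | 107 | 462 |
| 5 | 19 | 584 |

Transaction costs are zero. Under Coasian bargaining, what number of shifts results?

Bargaining reaches the level where marginal profit last exceeds marginal effluent damage.
That holds through level 2 (283 ≥ 218) but not at 3 (195 < 340).

2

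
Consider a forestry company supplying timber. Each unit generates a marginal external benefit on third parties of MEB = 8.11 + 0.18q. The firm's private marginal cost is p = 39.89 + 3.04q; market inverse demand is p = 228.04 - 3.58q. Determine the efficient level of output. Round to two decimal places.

q* = 30.48

Social marginal cost = private MC − MEB = 31.78 + 2.86q.
Set SMC = demand: 31.78 + 2.86q = 228.04 - 3.58q → q* = 30.4752.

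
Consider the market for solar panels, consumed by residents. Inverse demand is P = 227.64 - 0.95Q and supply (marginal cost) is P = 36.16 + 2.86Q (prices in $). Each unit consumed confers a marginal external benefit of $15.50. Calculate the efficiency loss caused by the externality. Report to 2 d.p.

DWL = $31.53

Market equilibrium (private): 36.16 + 2.86Q = 227.64 - 0.95Q → Q_m = 50.2572.
Social marginal benefit = demand + MEB = 243.14 - 0.95Q.
Set SMB = MC: 243.14 - 0.95Q = 36.16 + 2.86Q → Q* = 54.3255.
The loss is the area between SMB and MC from Q* to Q_m; with linear curves that's a triangle of height MEB(Q_m).
DWL = ½ × 4.0683 × 15.5000 = 31.5293.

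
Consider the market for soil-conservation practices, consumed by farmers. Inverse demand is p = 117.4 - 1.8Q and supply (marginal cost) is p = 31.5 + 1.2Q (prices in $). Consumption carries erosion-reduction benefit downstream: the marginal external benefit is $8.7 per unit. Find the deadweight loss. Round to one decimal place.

Market equilibrium (private): 31.5 + 1.2Q = 117.4 - 1.8Q → Q_m = 28.6333.
Social marginal benefit = demand + MEB = 126.1 - 1.8Q.
Set SMB = MC: 126.1 - 1.8Q = 31.5 + 1.2Q → Q* = 31.5333.
The welfare-loss triangle has base |Q_m − Q*| and height MEB(Q_m) (the vertical gap between SMB and MC is zero at Q* and MEB at Q_m).
DWL = ½ × 2.9000 × 8.7000 = 12.6150.

DWL = $12.6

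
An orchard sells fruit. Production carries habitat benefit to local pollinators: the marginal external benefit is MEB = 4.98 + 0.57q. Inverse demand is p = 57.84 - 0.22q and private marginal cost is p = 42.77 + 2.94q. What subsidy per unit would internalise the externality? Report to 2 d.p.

Social marginal cost = private MC − MEB = 37.79 + 2.37q.
Set SMC = demand: 37.79 + 2.37q = 57.84 - 0.22q → q* = 7.7413.
The Pigouvian subsidy equals MEB at q*: 4.98 + 0.57×7.7413 = 9.3925.

subsidy = 9.39 per unit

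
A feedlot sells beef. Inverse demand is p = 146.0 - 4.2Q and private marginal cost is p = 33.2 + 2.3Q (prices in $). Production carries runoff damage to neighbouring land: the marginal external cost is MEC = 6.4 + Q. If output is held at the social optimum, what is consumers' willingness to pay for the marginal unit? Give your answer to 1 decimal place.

P = $86.4

Social marginal cost = private MC + MEC = 39.6 + 3.3Q.
Set SMC = demand: 39.6 + 3.3Q = 146.0 - 4.2Q → Q* = 14.1867.
Consumer price on the demand curve at Q*: 146.0 − 4.2×14.1867 = 86.4159.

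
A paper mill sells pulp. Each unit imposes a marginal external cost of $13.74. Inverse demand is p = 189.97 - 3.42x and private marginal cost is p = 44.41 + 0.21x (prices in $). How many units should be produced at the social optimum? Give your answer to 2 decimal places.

x* = 36.31

Social marginal cost = private MC + MEC = 58.15 + 0.21x.
Set SMC = demand: 58.15 + 0.21x = 189.97 - 3.42x → x* = 36.3140.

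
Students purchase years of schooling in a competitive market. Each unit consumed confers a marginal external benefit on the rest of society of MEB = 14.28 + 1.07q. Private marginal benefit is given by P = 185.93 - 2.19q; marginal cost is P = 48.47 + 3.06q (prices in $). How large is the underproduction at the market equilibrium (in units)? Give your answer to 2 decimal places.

10.12 units

Market equilibrium (private): 48.47 + 3.06q = 185.93 - 2.19q → q_m = 26.1829.
Social marginal benefit = demand + MEB = 200.21 - 1.12q.
Set SMB = MC: 200.21 - 1.12q = 48.47 + 3.06q → q* = 36.3014.
Gap = |26.1829 − 36.3014| = 10.1185.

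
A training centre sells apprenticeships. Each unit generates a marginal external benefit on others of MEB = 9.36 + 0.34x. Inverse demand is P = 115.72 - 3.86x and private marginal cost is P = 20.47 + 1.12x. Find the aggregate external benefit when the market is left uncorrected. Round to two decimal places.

241.21

Market equilibrium (private): 20.47 + 1.12x = 115.72 - 3.86x → x_m = 19.1265.
Total external benefit = ∫₀^{x_m} (9.36 + 0.34x) dx = 9.36×19.1265 + ½×0.34×19.1265² = 241.2140.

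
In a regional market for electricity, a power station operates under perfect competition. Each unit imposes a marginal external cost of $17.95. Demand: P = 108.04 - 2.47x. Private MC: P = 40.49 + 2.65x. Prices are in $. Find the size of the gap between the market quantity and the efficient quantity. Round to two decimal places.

3.51 units

Market equilibrium (private): 40.49 + 2.65x = 108.04 - 2.47x → x_m = 13.1934.
Social marginal cost = private MC + MEC = 58.44 + 2.65x.
Set SMC = demand: 58.44 + 2.65x = 108.04 - 2.47x → x* = 9.6875.
Gap = |13.1934 − 9.6875| = 3.5059.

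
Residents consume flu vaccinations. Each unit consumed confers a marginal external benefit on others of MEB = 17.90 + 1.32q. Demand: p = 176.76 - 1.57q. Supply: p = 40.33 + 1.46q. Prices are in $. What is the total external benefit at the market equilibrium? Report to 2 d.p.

Market equilibrium (private): 40.33 + 1.46q = 176.76 - 1.57q → q_m = 45.0264.
Total external benefit = ∫₀^{q_m} (17.90 + 1.32q) dq = 17.90×45.0264 + ½×1.32×45.0264² = 2144.0412.

$2144.04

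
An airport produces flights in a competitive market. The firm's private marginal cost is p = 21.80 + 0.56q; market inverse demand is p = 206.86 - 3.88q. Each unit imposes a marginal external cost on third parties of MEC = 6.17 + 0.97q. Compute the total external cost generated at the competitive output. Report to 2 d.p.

1099.73

Market equilibrium (private): 21.80 + 0.56q = 206.86 - 3.88q → q_m = 41.6802.
Total external cost = ∫₀^{q_m} (6.17 + 0.97q) dq = 6.17×41.6802 + ½×0.97×41.6802² = 1099.7278.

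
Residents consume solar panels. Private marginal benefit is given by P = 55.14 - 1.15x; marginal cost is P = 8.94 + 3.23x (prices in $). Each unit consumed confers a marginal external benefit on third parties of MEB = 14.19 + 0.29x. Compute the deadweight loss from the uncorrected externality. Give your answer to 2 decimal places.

Market equilibrium (private): 8.94 + 3.23x = 55.14 - 1.15x → x_m = 10.5479.
Social marginal benefit = demand + MEB = 69.33 - 0.86x.
Set SMB = MC: 69.33 - 0.86x = 8.94 + 3.23x → x* = 14.7653.
The loss is the area between SMB and MC from x* to x_m; with linear curves that's a triangle of height MEB(x_m).
DWL = ½ × 4.2174 × 17.2489 = 36.3728.

DWL = $36.37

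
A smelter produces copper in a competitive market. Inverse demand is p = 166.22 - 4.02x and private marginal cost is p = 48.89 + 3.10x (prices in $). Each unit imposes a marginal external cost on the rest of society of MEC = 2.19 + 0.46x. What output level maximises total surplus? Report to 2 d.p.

Social marginal cost = private MC + MEC = 51.08 + 3.56x.
Set SMC = demand: 51.08 + 3.56x = 166.22 - 4.02x → x* = 15.1900.

x* = 15.19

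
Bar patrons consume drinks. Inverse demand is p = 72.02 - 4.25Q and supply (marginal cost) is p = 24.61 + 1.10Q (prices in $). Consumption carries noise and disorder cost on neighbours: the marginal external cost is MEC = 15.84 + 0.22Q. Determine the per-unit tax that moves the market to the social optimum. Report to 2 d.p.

Social marginal benefit = demand − MEC = 56.18 - 4.47Q.
Set SMB = MC: 56.18 - 4.47Q = 24.61 + 1.10Q → Q* = 5.6679.
The Pigouvian tax equals MEC at Q*: 15.84 + 0.22×5.6679 = 17.0869.

tax = $17.09 per unit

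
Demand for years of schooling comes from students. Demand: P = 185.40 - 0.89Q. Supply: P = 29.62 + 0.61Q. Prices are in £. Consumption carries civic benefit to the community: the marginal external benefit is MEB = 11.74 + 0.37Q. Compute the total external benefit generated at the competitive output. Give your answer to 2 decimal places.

Market equilibrium (private): 29.62 + 0.61Q = 185.40 - 0.89Q → Q_m = 103.8533.
Total external benefit = ∫₀^{Q_m} (11.74 + 0.37Q) dQ = 11.74×103.8533 + ½×0.37×103.8533² = 3214.5567.

£3214.56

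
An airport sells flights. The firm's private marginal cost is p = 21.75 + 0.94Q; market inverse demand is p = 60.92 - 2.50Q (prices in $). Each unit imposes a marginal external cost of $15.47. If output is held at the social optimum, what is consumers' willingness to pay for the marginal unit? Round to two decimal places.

Social marginal cost = private MC + MEC = 37.22 + 0.94Q.
Set SMC = demand: 37.22 + 0.94Q = 60.92 - 2.50Q → Q* = 6.8895.
Consumer price on the demand curve at Q*: 60.92 − 2.50×6.8895 = 43.6963.

P = $43.70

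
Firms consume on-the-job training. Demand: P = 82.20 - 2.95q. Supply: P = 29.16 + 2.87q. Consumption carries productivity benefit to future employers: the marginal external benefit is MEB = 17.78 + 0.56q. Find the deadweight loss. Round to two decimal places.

Market equilibrium (private): 29.16 + 2.87q = 82.20 - 2.95q → q_m = 9.1134.
Social marginal benefit = demand + MEB = 99.98 - 2.39q.
Set SMB = MC: 99.98 - 2.39q = 29.16 + 2.87q → q* = 13.4639.
Between q* and q_m the wedge SMB − MC runs linearly from 0 to MEB(q_m), so the loss is a triangle.
DWL = ½ × 4.3505 × 22.8835 = 49.7773.

DWL = 49.78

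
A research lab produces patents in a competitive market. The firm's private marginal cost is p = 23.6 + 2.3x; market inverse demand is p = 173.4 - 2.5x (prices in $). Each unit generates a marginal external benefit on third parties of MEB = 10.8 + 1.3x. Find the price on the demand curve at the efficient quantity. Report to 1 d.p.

P = $58.7

Social marginal cost = private MC − MEB = 12.8 + x.
Set SMC = demand: 12.8 + x = 173.4 - 2.5x → x* = 45.8857.
Consumer price on the demand curve at x*: 173.4 − 2.5×45.8857 = 58.6858.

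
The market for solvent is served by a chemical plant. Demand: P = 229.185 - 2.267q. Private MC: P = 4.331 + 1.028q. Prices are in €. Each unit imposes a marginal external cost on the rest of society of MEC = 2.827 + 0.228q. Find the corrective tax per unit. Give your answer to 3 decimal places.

Social marginal cost = private MC + MEC = 7.158 + 1.256q.
Set SMC = demand: 7.158 + 1.256q = 229.185 - 2.267q → q* = 63.0221.
The Pigouvian tax equals MEC at q*: 2.827 + 0.228×63.0221 = 17.1960.

tax = €17.196 per unit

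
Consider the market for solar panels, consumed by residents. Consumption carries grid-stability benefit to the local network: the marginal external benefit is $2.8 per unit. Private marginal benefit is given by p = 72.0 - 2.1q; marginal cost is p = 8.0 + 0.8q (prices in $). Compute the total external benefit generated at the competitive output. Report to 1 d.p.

Market equilibrium (private): 8.0 + 0.8q = 72.0 - 2.1q → q_m = 22.0690.
Total external benefit = MEB × q_m = 2.8 × 22.0690 = 61.7932.

$61.8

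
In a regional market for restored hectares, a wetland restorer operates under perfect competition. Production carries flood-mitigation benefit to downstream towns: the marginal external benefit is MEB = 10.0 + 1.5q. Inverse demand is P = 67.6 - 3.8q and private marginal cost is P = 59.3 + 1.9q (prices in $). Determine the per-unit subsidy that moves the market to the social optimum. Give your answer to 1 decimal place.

Social marginal cost = private MC − MEB = 49.3 + 0.4q.
Set SMC = demand: 49.3 + 0.4q = 67.6 - 3.8q → q* = 4.3571.
The Pigouvian subsidy equals MEB at q*: 10.0 + 1.5×4.3571 = 16.5357.

subsidy = $16.5 per unit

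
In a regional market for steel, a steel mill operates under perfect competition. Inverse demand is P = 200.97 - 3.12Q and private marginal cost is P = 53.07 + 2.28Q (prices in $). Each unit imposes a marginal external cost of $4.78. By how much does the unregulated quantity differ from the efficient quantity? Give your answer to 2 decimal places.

Market equilibrium (private): 53.07 + 2.28Q = 200.97 - 3.12Q → Q_m = 27.3889.
Social marginal cost = private MC + MEC = 57.85 + 2.28Q.
Set SMC = demand: 57.85 + 2.28Q = 200.97 - 3.12Q → Q* = 26.5037.
Gap = |27.3889 − 26.5037| = 0.8852.

0.89 units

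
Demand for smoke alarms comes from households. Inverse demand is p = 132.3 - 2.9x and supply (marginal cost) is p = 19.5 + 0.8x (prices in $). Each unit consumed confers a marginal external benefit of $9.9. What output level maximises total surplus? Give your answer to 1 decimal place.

x* = 33.2

Social marginal benefit = demand + MEB = 142.2 - 2.9x.
Set SMB = MC: 142.2 - 2.9x = 19.5 + 0.8x → x* = 33.1622.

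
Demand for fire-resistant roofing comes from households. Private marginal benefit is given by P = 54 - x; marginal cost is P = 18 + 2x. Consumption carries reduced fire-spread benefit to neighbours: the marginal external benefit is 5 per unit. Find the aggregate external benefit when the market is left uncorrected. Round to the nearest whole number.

60

Market equilibrium (private): 18 + 2x = 54 - x → x_m = 12.0000.
Total external benefit = MEB × x_m = 5 × 12.0000 = 60.0000.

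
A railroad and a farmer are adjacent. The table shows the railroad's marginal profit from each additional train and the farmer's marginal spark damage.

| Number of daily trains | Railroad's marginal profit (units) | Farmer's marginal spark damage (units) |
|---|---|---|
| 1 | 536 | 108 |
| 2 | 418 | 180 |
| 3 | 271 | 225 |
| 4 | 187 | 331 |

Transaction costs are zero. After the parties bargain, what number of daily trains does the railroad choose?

Bargaining reaches the level where marginal profit last exceeds marginal spark damage.
That holds through level 3 (271 ≥ 225) but not at 4 (187 < 331).

3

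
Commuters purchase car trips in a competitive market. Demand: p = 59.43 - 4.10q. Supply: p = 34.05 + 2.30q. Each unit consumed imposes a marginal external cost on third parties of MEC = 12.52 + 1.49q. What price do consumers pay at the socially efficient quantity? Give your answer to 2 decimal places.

P = 52.75

Social marginal benefit = demand − MEC = 46.91 - 5.59q.
Set SMB = MC: 46.91 - 5.59q = 34.05 + 2.30q → q* = 1.6299.
Consumer price on the demand curve at q*: 59.43 − 4.10×1.6299 = 52.7474.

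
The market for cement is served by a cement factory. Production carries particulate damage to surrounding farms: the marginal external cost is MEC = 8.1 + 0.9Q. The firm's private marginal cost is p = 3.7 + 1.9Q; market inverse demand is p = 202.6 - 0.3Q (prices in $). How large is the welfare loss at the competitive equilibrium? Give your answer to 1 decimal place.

Market equilibrium (private): 3.7 + 1.9Q = 202.6 - 0.3Q → Q_m = 90.4091.
Social marginal cost = private MC + MEC = 11.8 + 2.8Q.
Set SMC = demand: 11.8 + 2.8Q = 202.6 - 0.3Q → Q* = 61.5484.
The loss is the area between SMC and demand from Q* to Q_m; with linear curves that's a triangle of height MEC(Q_m).
DWL = ½ × 28.8607 × 89.4682 = 1291.0574.

DWL = $1291.1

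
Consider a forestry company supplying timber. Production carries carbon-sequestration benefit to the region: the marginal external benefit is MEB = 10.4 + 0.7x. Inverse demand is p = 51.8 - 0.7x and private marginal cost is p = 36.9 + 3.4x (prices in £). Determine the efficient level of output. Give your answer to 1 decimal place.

Social marginal cost = private MC − MEB = 26.5 + 2.7x.
Set SMC = demand: 26.5 + 2.7x = 51.8 - 0.7x → x* = 7.4412.

x* = 7.4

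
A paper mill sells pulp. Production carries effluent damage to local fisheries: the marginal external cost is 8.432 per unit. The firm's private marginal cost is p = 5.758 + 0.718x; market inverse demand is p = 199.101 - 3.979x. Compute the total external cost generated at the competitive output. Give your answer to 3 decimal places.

347.087

Market equilibrium (private): 5.758 + 0.718x = 199.101 - 3.979x → x_m = 41.1631.
Total external cost = MEC × x_m = 8.432 × 41.1631 = 347.0873.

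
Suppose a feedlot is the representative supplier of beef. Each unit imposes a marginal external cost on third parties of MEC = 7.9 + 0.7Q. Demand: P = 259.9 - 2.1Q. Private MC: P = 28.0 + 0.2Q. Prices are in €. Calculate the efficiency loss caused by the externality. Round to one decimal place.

Market equilibrium (private): 28.0 + 0.2Q = 259.9 - 2.1Q → Q_m = 100.8261.
Social marginal cost = private MC + MEC = 35.9 + 0.9Q.
Set SMC = demand: 35.9 + 0.9Q = 259.9 - 2.1Q → Q* = 74.6667.
The welfare-loss triangle has base |Q_m − Q*| and height MEC(Q_m) (the vertical gap between SMC and demand is zero at Q* and MEC at Q_m).
DWL = ½ × 26.1594 × 78.4783 = 1026.4726.

DWL = €1026.5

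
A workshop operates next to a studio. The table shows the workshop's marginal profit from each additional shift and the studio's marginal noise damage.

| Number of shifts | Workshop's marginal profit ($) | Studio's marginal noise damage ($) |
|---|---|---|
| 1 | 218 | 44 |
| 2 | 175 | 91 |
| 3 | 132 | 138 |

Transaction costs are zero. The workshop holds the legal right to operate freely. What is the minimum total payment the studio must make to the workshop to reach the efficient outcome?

$132

Left alone the workshop would choose level 3 (marginal profit stays positive).
Efficient level: k* = 2 (marginal profit ≥ marginal noise damage through 2).
The studio must at least cover the workshop's forgone profit from cutting 3→2: 132 = 132.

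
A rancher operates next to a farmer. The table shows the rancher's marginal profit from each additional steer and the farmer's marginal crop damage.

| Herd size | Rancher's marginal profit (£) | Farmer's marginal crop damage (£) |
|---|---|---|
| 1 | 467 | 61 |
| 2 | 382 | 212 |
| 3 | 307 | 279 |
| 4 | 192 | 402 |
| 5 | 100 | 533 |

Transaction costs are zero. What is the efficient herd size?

Bargaining reaches the level where marginal profit last exceeds marginal crop damage.
That holds through level 3 (307 ≥ 279) but not at 4 (192 < 402).

3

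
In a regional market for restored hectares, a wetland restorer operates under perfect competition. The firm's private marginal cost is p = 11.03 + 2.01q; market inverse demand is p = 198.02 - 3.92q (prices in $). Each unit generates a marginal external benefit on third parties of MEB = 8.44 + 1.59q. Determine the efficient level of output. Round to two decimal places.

Social marginal cost = private MC − MEB = 2.59 + 0.42q.
Set SMC = demand: 2.59 + 0.42q = 198.02 - 3.92q → q* = 45.0300.

q* = 45.03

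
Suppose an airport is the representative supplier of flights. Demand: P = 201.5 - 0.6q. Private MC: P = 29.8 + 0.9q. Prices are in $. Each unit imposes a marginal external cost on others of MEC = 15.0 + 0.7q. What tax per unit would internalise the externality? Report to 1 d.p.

tax = $64.9 per unit

Social marginal cost = private MC + MEC = 44.8 + 1.6q.
Set SMC = demand: 44.8 + 1.6q = 201.5 - 0.6q → q* = 71.2273.
The Pigouvian tax equals MEC at q*: 15.0 + 0.7×71.2273 = 64.8591.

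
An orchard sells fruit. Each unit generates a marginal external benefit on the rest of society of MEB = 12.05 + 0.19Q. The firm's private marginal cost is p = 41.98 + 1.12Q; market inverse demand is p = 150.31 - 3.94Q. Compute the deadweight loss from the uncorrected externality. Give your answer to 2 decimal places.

Market equilibrium (private): 41.98 + 1.12Q = 150.31 - 3.94Q → Q_m = 21.4091.
Social marginal cost = private MC − MEB = 29.93 + 0.93Q.
Set SMC = demand: 29.93 + 0.93Q = 150.31 - 3.94Q → Q* = 24.7187.
Height of the DWL triangle at Q_m is demand(Q_m) − SMC(Q_m) = MEB(Q_m) = 16.1177.
DWL = ½ × 3.3096 × 16.1177 = 26.6716.

DWL = 26.67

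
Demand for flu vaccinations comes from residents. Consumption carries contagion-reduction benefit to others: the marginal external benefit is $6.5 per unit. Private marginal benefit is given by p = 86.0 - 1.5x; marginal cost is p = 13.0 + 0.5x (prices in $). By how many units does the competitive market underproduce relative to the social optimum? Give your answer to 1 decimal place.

Market equilibrium (private): 13.0 + 0.5x = 86.0 - 1.5x → x_m = 36.5000.
Social marginal benefit = demand + MEB = 92.5 - 1.5x.
Set SMB = MC: 92.5 - 1.5x = 13.0 + 0.5x → x* = 39.7500.
Gap = |36.5000 − 39.7500| = 3.2500.

3.3 units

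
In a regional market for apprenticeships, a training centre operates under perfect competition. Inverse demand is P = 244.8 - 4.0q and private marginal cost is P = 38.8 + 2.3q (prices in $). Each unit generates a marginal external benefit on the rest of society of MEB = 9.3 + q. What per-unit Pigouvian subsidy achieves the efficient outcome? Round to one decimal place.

subsidy = $49.9 per unit

Social marginal cost = private MC − MEB = 29.5 + 1.3q.
Set SMC = demand: 29.5 + 1.3q = 244.8 - 4.0q → q* = 40.6226.
The Pigouvian subsidy equals MEB at q*: 9.3 + 1.0×40.6226 = 49.9226.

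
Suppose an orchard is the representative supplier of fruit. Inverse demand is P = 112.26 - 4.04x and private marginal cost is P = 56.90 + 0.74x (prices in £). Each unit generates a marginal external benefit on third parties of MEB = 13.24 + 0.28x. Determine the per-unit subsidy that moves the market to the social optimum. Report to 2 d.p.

Social marginal cost = private MC − MEB = 43.66 + 0.46x.
Set SMC = demand: 43.66 + 0.46x = 112.26 - 4.04x → x* = 15.2444.
The Pigouvian subsidy equals MEB at x*: 13.24 + 0.28×15.2444 = 17.5084.

subsidy = £17.51 per unit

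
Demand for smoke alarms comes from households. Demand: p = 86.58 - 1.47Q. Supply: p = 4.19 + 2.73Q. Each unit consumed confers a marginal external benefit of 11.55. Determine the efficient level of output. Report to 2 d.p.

Social marginal benefit = demand + MEB = 98.13 - 1.47Q.
Set SMB = MC: 98.13 - 1.47Q = 4.19 + 2.73Q → Q* = 22.3667.

Q* = 22.37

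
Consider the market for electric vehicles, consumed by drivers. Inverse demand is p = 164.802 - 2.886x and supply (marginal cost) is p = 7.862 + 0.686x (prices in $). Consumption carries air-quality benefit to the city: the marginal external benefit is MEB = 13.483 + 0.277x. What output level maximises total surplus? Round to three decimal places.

x* = 51.722

Social marginal benefit = demand + MEB = 178.285 - 2.609x.
Set SMB = MC: 178.285 - 2.609x = 7.862 + 0.686x → x* = 51.7217.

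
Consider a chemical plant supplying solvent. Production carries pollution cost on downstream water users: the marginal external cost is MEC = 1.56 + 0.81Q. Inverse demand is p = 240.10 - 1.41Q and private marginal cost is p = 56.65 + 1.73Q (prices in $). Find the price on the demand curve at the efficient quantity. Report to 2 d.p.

P = $175.17

Social marginal cost = private MC + MEC = 58.21 + 2.54Q.
Set SMC = demand: 58.21 + 2.54Q = 240.10 - 1.41Q → Q* = 46.0481.
Consumer price on the demand curve at Q*: 240.10 − 1.41×46.0481 = 175.1722.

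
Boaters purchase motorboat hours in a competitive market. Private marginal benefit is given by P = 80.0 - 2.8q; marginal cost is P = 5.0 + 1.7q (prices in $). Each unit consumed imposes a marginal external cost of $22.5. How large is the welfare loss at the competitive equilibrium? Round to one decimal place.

Market equilibrium (private): 5.0 + 1.7q = 80.0 - 2.8q → q_m = 16.6667.
Social marginal benefit = demand − MEC = 57.5 - 2.8q.
Set SMB = MC: 57.5 - 2.8q = 5.0 + 1.7q → q* = 11.6667.
Between q* and q_m the wedge MC − SMB runs linearly from 0 to MEC(q_m), so the loss is a triangle.
DWL = ½ × 5.0000 × 22.5000 = 56.2500.

DWL = $56.3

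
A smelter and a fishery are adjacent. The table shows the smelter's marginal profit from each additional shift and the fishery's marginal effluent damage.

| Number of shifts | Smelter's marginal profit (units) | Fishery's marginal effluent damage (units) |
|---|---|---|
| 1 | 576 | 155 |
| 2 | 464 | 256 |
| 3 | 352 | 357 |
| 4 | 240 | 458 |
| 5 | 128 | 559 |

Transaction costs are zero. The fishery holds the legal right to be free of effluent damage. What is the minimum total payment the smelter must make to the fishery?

411

Efficient level: marginal profit ≥ marginal effluent damage through level 2, so k* = 2.
With the fishery holding the right, the smelter must at least compensate total damage at k*: 155 + 256 = 411.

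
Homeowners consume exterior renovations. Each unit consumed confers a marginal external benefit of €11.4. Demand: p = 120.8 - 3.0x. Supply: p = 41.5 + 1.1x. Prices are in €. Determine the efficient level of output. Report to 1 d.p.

x* = 22.1

Social marginal benefit = demand + MEB = 132.2 - 3.0x.
Set SMB = MC: 132.2 - 3.0x = 41.5 + 1.1x → x* = 22.1220.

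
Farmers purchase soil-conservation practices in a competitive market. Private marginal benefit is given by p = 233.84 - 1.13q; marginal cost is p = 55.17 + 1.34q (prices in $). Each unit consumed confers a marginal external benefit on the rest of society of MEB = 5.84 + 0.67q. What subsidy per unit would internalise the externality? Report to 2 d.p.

subsidy = $74.52 per unit

Social marginal benefit = demand + MEB = 239.68 - 0.46q.
Set SMB = MC: 239.68 - 0.46q = 55.17 + 1.34q → q* = 102.5056.
The Pigouvian subsidy equals MEB at q*: 5.84 + 0.67×102.5056 = 74.5188.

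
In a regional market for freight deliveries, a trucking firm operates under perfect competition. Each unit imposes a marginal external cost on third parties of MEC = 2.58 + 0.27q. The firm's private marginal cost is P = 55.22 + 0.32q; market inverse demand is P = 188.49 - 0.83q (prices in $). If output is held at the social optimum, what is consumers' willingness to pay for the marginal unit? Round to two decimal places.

P = $112.10

Social marginal cost = private MC + MEC = 57.80 + 0.59q.
Set SMC = demand: 57.80 + 0.59q = 188.49 - 0.83q → q* = 92.0352.
Consumer price on the demand curve at q*: 188.49 − 0.83×92.0352 = 112.1008.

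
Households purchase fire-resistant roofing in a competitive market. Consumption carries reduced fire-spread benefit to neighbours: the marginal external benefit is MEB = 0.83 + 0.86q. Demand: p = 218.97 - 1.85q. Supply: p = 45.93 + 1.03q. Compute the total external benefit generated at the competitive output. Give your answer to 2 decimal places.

Market equilibrium (private): 45.93 + 1.03q = 218.97 - 1.85q → q_m = 60.0833.
Total external benefit = ∫₀^{q_m} (0.83 + 0.86q) dq = 0.83×60.0833 + ½×0.86×60.0833² = 1602.1704.

1602.17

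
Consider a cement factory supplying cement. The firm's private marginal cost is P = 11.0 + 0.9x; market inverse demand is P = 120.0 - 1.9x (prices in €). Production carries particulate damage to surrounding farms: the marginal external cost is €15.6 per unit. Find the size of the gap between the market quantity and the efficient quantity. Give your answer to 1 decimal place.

5.6 units

Market equilibrium (private): 11.0 + 0.9x = 120.0 - 1.9x → x_m = 38.9286.
Social marginal cost = private MC + MEC = 26.6 + 0.9x.
Set SMC = demand: 26.6 + 0.9x = 120.0 - 1.9x → x* = 33.3571.
Gap = |38.9286 − 33.3571| = 5.5715.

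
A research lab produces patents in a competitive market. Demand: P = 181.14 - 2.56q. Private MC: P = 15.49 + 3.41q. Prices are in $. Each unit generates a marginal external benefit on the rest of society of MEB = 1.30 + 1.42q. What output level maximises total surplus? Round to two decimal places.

q* = 36.69

Social marginal cost = private MC − MEB = 14.19 + 1.99q.
Set SMC = demand: 14.19 + 1.99q = 181.14 - 2.56q → q* = 36.6923.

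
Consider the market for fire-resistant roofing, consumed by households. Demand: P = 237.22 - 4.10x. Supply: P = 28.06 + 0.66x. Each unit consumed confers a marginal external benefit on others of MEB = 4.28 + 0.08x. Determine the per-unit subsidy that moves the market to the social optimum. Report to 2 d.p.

Social marginal benefit = demand + MEB = 241.50 - 4.02x.
Set SMB = MC: 241.50 - 4.02x = 28.06 + 0.66x → x* = 45.6068.
The Pigouvian subsidy equals MEB at x*: 4.28 + 0.08×45.6068 = 7.9285.

subsidy = 7.93 per unit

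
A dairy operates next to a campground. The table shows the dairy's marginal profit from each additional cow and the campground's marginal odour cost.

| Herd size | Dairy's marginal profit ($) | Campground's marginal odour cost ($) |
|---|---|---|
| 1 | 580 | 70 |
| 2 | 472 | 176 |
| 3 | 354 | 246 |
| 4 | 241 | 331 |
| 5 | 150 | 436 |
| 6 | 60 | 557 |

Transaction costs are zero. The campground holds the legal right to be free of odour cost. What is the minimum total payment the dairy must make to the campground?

$492

Efficient level: marginal profit ≥ marginal odour cost through level 3, so k* = 3.
With the campground holding the right, the dairy must at least compensate total damage at k*: 70 + 176 + 246 = 492.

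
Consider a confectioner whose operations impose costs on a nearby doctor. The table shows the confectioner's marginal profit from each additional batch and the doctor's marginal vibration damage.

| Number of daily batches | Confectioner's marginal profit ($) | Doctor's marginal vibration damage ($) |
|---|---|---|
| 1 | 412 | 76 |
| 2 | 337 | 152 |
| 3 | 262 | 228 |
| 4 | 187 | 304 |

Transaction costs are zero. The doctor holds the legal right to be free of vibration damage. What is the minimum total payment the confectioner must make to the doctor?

$456

Efficient level: marginal profit ≥ marginal vibration damage through level 3, so k* = 3.
With the doctor holding the right, the confectioner must at least compensate total damage at k*: 76 + 152 + 228 = 456.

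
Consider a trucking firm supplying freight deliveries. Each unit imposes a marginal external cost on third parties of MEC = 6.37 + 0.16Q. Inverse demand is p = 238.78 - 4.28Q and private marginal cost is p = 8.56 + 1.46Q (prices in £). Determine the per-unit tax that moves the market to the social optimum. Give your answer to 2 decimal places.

Social marginal cost = private MC + MEC = 14.93 + 1.62Q.
Set SMC = demand: 14.93 + 1.62Q = 238.78 - 4.28Q → Q* = 37.9407.
The Pigouvian tax equals MEC at Q*: 6.37 + 0.16×37.9407 = 12.4405.

tax = £12.44 per unit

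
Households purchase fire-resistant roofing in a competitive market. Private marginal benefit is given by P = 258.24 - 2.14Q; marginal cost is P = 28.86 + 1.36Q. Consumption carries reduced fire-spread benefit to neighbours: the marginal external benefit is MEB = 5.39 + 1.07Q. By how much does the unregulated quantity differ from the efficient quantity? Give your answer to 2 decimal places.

Market equilibrium (private): 28.86 + 1.36Q = 258.24 - 2.14Q → Q_m = 65.5371.
Social marginal benefit = demand + MEB = 263.63 - 1.07Q.
Set SMB = MC: 263.63 - 1.07Q = 28.86 + 1.36Q → Q* = 96.6132.
Gap = |65.5371 − 96.6132| = 31.0761.

31.08 units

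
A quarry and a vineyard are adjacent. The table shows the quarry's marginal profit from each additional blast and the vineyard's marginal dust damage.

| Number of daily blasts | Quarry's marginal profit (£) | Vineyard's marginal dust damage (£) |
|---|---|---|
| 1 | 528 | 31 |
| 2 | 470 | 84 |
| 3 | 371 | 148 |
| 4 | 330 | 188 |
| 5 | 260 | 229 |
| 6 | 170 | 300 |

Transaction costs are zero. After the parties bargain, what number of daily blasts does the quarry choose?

5

Bargaining reaches the level where marginal profit last exceeds marginal dust damage.
That holds through level 5 (260 ≥ 229) but not at 6 (170 < 300).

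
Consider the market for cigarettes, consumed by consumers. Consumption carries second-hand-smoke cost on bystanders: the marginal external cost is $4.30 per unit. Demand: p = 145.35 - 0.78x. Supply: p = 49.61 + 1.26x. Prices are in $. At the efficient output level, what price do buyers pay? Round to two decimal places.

Social marginal benefit = demand − MEC = 141.05 - 0.78x.
Set SMB = MC: 141.05 - 0.78x = 49.61 + 1.26x → x* = 44.8235.
Consumer price on the demand curve at x*: 145.35 − 0.78×44.8235 = 110.3877.

P = $110.39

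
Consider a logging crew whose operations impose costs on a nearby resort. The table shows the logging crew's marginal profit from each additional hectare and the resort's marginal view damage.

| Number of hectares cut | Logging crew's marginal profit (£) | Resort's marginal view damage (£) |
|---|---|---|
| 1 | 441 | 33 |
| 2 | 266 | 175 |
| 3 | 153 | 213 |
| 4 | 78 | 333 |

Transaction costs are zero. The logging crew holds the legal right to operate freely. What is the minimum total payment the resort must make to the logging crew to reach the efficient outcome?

£231

Left alone the logging crew would choose level 4 (marginal profit stays positive).
Efficient level: k* = 2 (marginal profit ≥ marginal view damage through 2).
The resort must at least cover the logging crew's forgone profit from cutting 4→2: 153 + 78 = 231.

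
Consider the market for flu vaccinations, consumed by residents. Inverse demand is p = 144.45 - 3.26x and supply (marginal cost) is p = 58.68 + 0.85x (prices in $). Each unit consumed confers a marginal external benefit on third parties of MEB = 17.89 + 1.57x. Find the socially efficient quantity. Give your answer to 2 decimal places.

x* = 40.81

Social marginal benefit = demand + MEB = 162.34 - 1.69x.
Set SMB = MC: 162.34 - 1.69x = 58.68 + 0.85x → x* = 40.8110.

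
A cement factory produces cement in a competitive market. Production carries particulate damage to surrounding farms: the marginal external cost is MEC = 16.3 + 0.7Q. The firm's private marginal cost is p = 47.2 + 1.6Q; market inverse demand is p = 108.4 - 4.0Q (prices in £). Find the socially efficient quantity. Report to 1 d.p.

Q* = 7.1

Social marginal cost = private MC + MEC = 63.5 + 2.3Q.
Set SMC = demand: 63.5 + 2.3Q = 108.4 - 4.0Q → Q* = 7.1270.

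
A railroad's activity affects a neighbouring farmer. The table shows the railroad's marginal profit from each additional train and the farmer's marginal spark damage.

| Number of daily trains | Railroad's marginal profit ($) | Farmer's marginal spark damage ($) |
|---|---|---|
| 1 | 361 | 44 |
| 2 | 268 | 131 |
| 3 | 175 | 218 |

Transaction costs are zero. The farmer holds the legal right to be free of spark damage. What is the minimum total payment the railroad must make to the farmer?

$175

Efficient level: marginal profit ≥ marginal spark damage through level 2, so k* = 2.
With the farmer holding the right, the railroad must at least compensate total damage at k*: 44 + 131 = 175.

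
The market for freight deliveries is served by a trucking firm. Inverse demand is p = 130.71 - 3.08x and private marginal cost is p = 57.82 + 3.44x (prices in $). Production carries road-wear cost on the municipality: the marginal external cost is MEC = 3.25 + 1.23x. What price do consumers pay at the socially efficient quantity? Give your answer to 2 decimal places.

Social marginal cost = private MC + MEC = 61.07 + 4.67x.
Set SMC = demand: 61.07 + 4.67x = 130.71 - 3.08x → x* = 8.9858.
Consumer price on the demand curve at x*: 130.71 − 3.08×8.9858 = 103.0337.

P = $103.03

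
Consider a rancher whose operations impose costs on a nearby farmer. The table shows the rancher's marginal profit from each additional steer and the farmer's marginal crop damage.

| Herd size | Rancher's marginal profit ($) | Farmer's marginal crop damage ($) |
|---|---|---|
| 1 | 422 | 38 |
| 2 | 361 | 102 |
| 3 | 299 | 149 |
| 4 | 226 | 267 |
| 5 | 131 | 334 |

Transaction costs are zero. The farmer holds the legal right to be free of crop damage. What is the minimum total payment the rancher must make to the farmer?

Efficient level: marginal profit ≥ marginal crop damage through level 3, so k* = 3.
With the farmer holding the right, the rancher must at least compensate total damage at k*: 38 + 102 + 149 = 289.

$289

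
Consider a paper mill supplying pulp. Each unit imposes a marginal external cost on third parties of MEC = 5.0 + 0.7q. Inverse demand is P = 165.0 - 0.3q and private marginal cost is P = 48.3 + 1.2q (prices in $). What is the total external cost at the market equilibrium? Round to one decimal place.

Market equilibrium (private): 48.3 + 1.2q = 165.0 - 0.3q → q_m = 77.8000.
Total external cost = ∫₀^{q_m} (5.0 + 0.7q) dq = 5.0×77.8000 + ½×0.7×77.8000² = 2507.4940.

$2507.5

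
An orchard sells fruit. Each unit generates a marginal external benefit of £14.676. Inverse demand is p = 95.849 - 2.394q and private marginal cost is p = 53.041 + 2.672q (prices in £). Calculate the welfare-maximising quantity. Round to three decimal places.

q* = 11.347

Social marginal cost = private MC − MEB = 38.365 + 2.672q.
Set SMC = demand: 38.365 + 2.672q = 95.849 - 2.394q → q* = 11.3470.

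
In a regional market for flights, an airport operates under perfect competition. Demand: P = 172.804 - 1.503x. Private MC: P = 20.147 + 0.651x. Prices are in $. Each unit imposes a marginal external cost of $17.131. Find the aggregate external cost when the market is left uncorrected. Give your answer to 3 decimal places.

Market equilibrium (private): 20.147 + 0.651x = 172.804 - 1.503x → x_m = 70.8714.
Total external cost = MEC × x_m = 17.131 × 70.8714 = 1214.0980.

$1214.098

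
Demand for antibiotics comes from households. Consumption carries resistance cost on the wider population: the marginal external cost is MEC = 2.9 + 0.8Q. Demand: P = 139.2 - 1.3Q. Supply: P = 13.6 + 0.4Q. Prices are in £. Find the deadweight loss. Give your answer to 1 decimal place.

Market equilibrium (private): 13.6 + 0.4Q = 139.2 - 1.3Q → Q_m = 73.8824.
Social marginal benefit = demand − MEC = 136.3 - 2.1Q.
Set SMB = MC: 136.3 - 2.1Q = 13.6 + 0.4Q → Q* = 49.0800.
The loss is the area between SMB and MC from Q* to Q_m; with linear curves that's a triangle of height MEC(Q_m).
DWL = ½ × 24.8024 × 62.0059 = 768.9476.

DWL = £768.9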